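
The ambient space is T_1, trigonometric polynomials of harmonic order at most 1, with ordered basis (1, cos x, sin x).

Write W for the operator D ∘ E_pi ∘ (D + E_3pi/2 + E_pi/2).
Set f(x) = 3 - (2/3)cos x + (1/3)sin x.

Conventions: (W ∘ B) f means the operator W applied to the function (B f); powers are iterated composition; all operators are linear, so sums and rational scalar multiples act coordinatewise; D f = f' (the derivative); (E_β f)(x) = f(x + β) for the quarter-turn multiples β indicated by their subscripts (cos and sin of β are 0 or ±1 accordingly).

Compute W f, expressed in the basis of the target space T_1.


D f = (1/3)cos x + (2/3)sin x
E_3pi/2 f = 3 - (1/3)cos x - (2/3)sin x
E_pi/2 f = 3 + (1/3)cos x + (2/3)sin x
(D + E_3pi/2 + E_pi/2) f = 6 + (1/3)cos x + (2/3)sin x
E_pi (D + E_3pi/2 + E_pi/2) f = 6 - (1/3)cos x - (2/3)sin x
D E_pi (D + E_3pi/2 + E_pi/2) f = -(2/3)cos x + (1/3)sin x

the image equals g(x) = -(2/3)cos x + (1/3)sin x


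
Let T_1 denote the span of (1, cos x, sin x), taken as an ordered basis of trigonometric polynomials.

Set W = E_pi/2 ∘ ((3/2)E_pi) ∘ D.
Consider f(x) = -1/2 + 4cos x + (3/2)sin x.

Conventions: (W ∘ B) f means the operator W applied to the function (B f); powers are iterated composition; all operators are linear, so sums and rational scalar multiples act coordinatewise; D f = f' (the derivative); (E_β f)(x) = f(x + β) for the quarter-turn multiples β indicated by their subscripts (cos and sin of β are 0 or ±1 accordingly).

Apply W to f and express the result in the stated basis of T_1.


g(x) = 6cos x + (9/4)sin x

D f = (3/2)cos x - 4sin x
E_pi D f = -(3/2)cos x + 4sin x
((3/2)E_pi) D f = -(9/4)cos x + 6sin x
E_pi/2 ((3/2)E_pi) D f = 6cos x + (9/4)sin x


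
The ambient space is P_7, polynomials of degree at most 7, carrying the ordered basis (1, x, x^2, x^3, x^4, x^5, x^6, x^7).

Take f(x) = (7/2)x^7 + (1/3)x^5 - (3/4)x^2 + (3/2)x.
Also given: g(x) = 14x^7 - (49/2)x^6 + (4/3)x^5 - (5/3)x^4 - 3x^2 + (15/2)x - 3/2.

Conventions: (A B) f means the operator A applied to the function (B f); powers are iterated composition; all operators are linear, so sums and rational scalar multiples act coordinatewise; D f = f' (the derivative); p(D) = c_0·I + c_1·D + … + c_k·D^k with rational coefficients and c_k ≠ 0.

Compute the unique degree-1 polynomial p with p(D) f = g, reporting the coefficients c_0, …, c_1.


c_0 = 4, c_1 = -1

D^0 f = (7/2)x^7 + (1/3)x^5 - (3/4)x^2 + (3/2)x
D^1 f = (49/2)x^6 + (5/3)x^4 - (3/2)x + 3/2
matching coefficients of g against c_0 f + c_1 Df + … from the top degree down determines the c_i
solution: c_0 = 4, c_1 = -1


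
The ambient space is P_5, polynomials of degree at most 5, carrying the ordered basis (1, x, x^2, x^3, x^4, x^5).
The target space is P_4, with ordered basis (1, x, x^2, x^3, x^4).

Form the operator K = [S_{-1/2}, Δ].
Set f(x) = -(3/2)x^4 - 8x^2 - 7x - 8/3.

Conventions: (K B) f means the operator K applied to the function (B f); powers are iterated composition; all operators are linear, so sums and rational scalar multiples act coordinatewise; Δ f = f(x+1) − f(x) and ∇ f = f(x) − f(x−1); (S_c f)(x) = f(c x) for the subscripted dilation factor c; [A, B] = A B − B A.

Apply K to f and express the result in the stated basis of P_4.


the result is g(x) = (9/8)x^3 - (27/16)x^2 + (123/8)x - 573/32

Δ f = -6x^3 - 9x^2 - 22x - 33/2
S_{-1/2} Δ f = (3/4)x^3 - (9/4)x^2 + 11x - 33/2
S_{-1/2} f = -(3/32)x^4 - 2x^2 + (7/2)x - 8/3
Δ S_{-1/2} f = -(3/8)x^3 - (9/16)x^2 - (35/8)x + 45/32
[S_{-1/2}, Δ] f = (9/8)x^3 - (27/16)x^2 + (123/8)x - 573/32


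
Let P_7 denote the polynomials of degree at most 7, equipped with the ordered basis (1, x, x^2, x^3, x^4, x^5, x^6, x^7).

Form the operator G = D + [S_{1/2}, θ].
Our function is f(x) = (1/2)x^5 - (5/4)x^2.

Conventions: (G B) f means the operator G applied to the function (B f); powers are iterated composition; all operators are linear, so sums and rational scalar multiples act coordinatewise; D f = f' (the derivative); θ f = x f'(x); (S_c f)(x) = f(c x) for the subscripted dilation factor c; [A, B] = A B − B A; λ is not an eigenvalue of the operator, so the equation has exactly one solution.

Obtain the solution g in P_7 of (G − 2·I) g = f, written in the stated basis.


the image equals g(x) = -(1/4)x^5 - (5/8)x^4 - (5/4)x^3 - (5/4)x^2 - (5/4)x - 5/8

write g with unknown coordinates in the stated basis and equate coefficients in (G − 2·I) g = f
solving from the highest basis element down gives g = -(1/4)x^5 - (5/8)x^4 - (5/4)x^3 - (5/4)x^2 - (5/4)x - 5/8
check: G g = -(5/4)x^4 - (5/2)x^3 - (15/4)x^2 - (5/2)x - 5/4
so G g − 2·g = (1/2)x^5 - (5/4)x^2 = f ✓


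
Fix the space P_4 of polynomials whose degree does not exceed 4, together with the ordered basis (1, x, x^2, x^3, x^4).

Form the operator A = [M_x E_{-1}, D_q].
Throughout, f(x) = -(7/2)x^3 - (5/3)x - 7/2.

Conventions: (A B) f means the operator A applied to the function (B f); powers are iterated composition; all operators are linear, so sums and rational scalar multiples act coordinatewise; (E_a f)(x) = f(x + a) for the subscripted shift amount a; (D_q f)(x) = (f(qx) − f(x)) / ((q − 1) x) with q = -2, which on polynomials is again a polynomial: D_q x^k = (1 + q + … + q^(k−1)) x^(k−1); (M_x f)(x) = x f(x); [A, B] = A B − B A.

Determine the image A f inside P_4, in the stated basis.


the image equals g(x) = -28x^3 - (21/2)x^2 - (73/3)x - 5/3

D_q f = -(21/2)x^2 - 5/3
E_{-1} D_q f = -(21/2)x^2 + 21x - 73/6
M_x E_{-1} D_q f = -(21/2)x^3 + 21x^2 - (73/6)x
E_{-1} f = -(7/2)x^3 + (21/2)x^2 - (73/6)x + 5/3
M_x E_{-1} f = -(7/2)x^4 + (21/2)x^3 - (73/6)x^2 + (5/3)x
D_q (M_x E_{-1}) f = (35/2)x^3 + (63/2)x^2 + (73/6)x + 5/3
[M_x E_{-1}, D_q] f = -28x^3 - (21/2)x^2 - (73/3)x - 5/3


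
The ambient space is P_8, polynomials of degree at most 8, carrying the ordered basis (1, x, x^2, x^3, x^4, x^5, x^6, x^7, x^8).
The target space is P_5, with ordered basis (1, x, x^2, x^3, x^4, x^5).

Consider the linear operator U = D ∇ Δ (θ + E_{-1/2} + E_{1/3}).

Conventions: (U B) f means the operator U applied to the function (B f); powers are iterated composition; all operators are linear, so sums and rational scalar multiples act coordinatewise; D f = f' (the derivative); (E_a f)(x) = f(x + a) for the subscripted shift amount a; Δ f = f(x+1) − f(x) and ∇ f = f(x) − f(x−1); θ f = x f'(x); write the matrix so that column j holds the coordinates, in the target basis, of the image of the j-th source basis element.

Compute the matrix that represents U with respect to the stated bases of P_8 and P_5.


the matrix is [[0, 0, 0, 30, -4, 275/3, -185/9, 46991/216, -12481/162]; [0, 0, 0, 0, 144, -20, 610, -1295/9, 50015/27]; [0, 0, 0, 0, 0, 420, -60, 2345, -5180/9]; [0, 0, 0, 0, 0, 0, 960, -140, 20440/3]; [0, 0, 0, 0, 0, 0, 0, 1890, -280]; [0, 0, 0, 0, 0, 0, 0, 0, 3360]] (rows listed top to bottom)

image of 1: 0
image of x: 0
image of x^2: 0
image of x^3: 30
image of x^4: 144x - 4
image of x^5: 420x^2 - 20x + 275/3
image of x^6: 960x^3 - 60x^2 + 610x - 185/9
image of x^7: 1890x^4 - 140x^3 + 2345x^2 - (1295/9)x + 46991/216
image of x^8: 3360x^5 - 280x^4 + (20440/3)x^3 - (5180/9)x^2 + (50015/27)x - 12481/162
each image's coordinates form column j of the matrix


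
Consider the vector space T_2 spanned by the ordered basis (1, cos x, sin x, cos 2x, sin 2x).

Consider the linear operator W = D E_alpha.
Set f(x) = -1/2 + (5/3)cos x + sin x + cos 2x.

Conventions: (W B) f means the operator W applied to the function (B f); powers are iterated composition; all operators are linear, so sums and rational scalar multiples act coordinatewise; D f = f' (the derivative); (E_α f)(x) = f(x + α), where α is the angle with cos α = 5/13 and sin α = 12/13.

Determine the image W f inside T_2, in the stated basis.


E_alpha f = -1/2 + (61/39)cos x - (15/13)sin x - (119/169)cos 2x - (120/169)sin 2x
D E_alpha f = -(15/13)cos x - (61/39)sin x - (240/169)cos 2x + (238/169)sin 2x

the result is g(x) = -(15/13)cos x - (61/39)sin x - (240/169)cos 2x + (238/169)sin 2x


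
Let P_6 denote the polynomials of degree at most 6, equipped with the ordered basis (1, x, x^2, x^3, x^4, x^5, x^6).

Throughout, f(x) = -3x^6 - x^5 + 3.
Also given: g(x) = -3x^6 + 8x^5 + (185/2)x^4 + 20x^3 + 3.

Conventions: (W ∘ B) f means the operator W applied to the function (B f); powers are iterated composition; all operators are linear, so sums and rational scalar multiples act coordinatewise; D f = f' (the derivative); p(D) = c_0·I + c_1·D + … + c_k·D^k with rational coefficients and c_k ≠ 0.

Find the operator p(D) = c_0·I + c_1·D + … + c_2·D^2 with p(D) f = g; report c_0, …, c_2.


c_0 = 1, c_1 = -1/2, c_2 = -1

D^0 f = -3x^6 - x^5 + 3
D^1 f = -18x^5 - 5x^4
D^2 f = -90x^4 - 20x^3
matching coefficients of g against c_0 f + c_1 Df + … from the top degree down determines the c_i
solution: c_0 = 1, c_1 = -1/2, c_2 = -1


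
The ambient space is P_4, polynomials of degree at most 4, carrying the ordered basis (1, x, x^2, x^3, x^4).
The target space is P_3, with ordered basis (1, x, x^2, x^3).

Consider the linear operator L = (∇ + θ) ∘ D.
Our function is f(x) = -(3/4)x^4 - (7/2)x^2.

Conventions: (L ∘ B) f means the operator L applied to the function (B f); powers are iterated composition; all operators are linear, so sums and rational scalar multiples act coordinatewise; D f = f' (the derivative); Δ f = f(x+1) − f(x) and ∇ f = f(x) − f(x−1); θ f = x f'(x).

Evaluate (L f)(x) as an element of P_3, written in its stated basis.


g(x) = -9x^3 - 9x^2 + 2x - 10

D f = -3x^3 - 7x
∇ D f = -9x^2 + 9x - 10
θ D f = -9x^3 - 7x
(∇ + θ) D f = -9x^3 - 9x^2 + 2x - 10


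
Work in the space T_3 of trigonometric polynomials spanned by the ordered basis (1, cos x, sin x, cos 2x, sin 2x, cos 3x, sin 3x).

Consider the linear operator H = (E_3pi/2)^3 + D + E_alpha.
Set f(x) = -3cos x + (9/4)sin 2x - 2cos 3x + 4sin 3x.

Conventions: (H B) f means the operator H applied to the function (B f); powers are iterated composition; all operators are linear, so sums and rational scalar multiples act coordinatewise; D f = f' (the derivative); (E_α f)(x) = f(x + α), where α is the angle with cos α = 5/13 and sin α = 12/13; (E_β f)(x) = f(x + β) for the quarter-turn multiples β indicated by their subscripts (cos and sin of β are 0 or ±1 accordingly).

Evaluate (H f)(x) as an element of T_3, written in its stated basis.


g(x) = -(15/13)cos x + (114/13)sin x + (2061/338)cos 2x - (648/169)sin 2x + (18334/2197)cos 3x - (1008/2197)sin 3x

E_3pi/2 f = -3sin x - (9/4)sin 2x + 4cos 3x + 2sin 3x
E_3pi/2 E_3pi/2 f = 3cos x + (9/4)sin 2x + 2cos 3x - 4sin 3x
E_3pi/2 E_3pi/2 E_3pi/2 f = 3sin x - (9/4)sin 2x - 4cos 3x - 2sin 3x
D f = 3sin x + (9/2)cos 2x + 12cos 3x + 6sin 3x
E_alpha f = -(15/13)cos x + (36/13)sin x + (270/169)cos 2x - (1071/676)sin 2x + (758/2197)cos 3x - (9796/2197)sin 3x
((E_3pi/2)^3 + D + E_alpha) f = -(15/13)cos x + (114/13)sin x + (2061/338)cos 2x - (648/169)sin 2x + (18334/2197)cos 3x - (1008/2197)sin 3x


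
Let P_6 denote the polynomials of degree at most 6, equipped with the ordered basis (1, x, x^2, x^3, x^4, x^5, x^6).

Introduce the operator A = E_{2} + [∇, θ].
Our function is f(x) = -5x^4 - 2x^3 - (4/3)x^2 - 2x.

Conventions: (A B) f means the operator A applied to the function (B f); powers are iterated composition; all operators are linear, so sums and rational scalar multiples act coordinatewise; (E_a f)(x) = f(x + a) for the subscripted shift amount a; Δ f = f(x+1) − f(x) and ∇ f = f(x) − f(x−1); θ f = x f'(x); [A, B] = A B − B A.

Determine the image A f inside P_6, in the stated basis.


E_{2} f = -5x^4 - 42x^3 - (400/3)x^2 - (574/3)x - 316/3
θ f = -20x^4 - 6x^3 - (8/3)x^2 - 2x
∇ θ f = -80x^3 + 102x^2 - (202/3)x + 44/3
∇ f = -20x^3 + 24x^2 - (50/3)x + 7/3
θ ∇ f = -60x^3 + 48x^2 - (50/3)x
[∇, θ] f = -20x^3 + 54x^2 - (152/3)x + 44/3
(E_{2} + [∇, θ]) f = -5x^4 - 62x^3 - (238/3)x^2 - 242x - 272/3

the result is g(x) = -5x^4 - 62x^3 - (238/3)x^2 - 242x - 272/3


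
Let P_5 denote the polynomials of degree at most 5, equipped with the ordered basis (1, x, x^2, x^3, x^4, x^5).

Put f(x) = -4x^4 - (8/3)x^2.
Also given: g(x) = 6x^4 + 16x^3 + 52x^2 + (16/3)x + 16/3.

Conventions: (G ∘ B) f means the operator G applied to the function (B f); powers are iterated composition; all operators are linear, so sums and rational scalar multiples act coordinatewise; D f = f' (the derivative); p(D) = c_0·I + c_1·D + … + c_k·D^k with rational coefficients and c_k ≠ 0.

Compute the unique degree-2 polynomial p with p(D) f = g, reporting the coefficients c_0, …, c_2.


D^0 f = -4x^4 - (8/3)x^2
D^1 f = -16x^3 - (16/3)x
D^2 f = -48x^2 - 16/3
matching coefficients of g against c_0 f + c_1 Df + … from the top degree down determines the c_i
solution: c_0 = -3/2, c_1 = -1, c_2 = -1

c_0 = -3/2, c_1 = -1, c_2 = -1


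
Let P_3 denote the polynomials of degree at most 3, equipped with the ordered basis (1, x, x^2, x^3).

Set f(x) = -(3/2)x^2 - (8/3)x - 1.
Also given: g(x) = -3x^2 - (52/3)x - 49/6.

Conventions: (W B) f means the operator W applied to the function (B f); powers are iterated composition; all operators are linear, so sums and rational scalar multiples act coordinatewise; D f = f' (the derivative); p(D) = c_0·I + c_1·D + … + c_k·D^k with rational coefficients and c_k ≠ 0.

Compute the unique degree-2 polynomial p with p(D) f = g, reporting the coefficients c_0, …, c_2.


p(D) = 2·I + 4·D − (3/2)·D^2, i.e. c_0 = 2, c_1 = 4, c_2 = -3/2

D^0 f = -(3/2)x^2 - (8/3)x - 1
D^1 f = -3x - 8/3
D^2 f = -3
matching coefficients of g against c_0 f + c_1 Df + … from the top degree down determines the c_i
solution: c_0 = 2, c_1 = 4, c_2 = -3/2


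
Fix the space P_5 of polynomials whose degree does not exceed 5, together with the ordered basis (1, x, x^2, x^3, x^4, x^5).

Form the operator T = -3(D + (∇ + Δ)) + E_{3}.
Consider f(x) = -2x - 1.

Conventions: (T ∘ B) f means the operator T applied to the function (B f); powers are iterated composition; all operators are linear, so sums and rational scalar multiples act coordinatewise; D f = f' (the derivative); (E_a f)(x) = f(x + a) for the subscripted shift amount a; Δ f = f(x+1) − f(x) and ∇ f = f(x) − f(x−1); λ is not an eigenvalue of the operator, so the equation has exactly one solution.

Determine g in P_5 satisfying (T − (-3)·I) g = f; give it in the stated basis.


g(x) = -(1/2)x - 1

write g with unknown coordinates in the stated basis and equate coefficients in (T − (-3)·I) g = f
solving from the highest basis element down gives g = -(1/2)x - 1
check: T g = -(1/2)x + 2
so T g − (-3)·g = -2x - 1 = f ✓


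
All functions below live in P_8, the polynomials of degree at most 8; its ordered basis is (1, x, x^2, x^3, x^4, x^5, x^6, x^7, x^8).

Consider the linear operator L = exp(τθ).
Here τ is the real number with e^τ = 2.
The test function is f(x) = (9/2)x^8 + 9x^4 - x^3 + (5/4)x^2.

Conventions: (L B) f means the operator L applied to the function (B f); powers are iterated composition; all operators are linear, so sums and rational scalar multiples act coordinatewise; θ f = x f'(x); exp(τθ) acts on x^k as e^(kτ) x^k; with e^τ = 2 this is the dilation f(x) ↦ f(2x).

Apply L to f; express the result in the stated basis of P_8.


exp(τθ) x^k = e^(kτ) x^k; with e^τ = 2 this sends x^k to 2^k x^k
x^2 ↦ 4 x^2
x^3 ↦ 8 x^3
x^4 ↦ 16 x^4
x^8 ↦ 256 x^8
applying this coordinatewise to f: exp(τθ) f = 1152x^8 + 144x^4 - 8x^3 + 5x^2

the image equals g(x) = 1152x^8 + 144x^4 - 8x^3 + 5x^2


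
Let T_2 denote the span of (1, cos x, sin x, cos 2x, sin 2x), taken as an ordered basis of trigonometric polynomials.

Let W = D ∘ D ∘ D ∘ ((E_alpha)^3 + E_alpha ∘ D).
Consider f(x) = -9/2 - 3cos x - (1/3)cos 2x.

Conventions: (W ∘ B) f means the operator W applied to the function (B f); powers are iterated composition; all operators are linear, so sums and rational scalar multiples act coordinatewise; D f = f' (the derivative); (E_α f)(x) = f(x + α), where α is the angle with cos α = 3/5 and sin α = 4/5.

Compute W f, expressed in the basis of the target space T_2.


E_alpha f = -9/2 - (9/5)cos x + (12/5)sin x + (7/75)cos 2x + (8/25)sin 2x
E_alpha E_alpha f = -9/2 + (21/25)cos x + (72/25)sin x + (527/1875)cos 2x - (112/625)sin 2x
E_alpha E_alpha E_alpha f = -9/2 + (351/125)cos x + (132/125)sin x - (11753/46875)cos 2x - (3432/15625)sin 2x
D f = 3sin x + (2/3)sin 2x
E_alpha D f = (12/5)cos x + (9/5)sin x + (16/25)cos 2x - (14/75)sin 2x
((E_alpha)^3 + E_alpha ∘ D) f = -9/2 + (651/125)cos x + (357/125)sin x + (18247/46875)cos 2x - (19046/46875)sin 2x
D ((E_alpha)^3 + E_alpha ∘ D) f = (357/125)cos x - (651/125)sin x - (38092/46875)cos 2x - (36494/46875)sin 2x
D D ((E_alpha)^3 + E_alpha ∘ D) f = -(651/125)cos x - (357/125)sin x - (72988/46875)cos 2x + (76184/46875)sin 2x
D D D ((E_alpha)^3 + E_alpha ∘ D) f = -(357/125)cos x + (651/125)sin x + (152368/46875)cos 2x + (145976/46875)sin 2x

g(x) = -(357/125)cos x + (651/125)sin x + (152368/46875)cos 2x + (145976/46875)sin 2x


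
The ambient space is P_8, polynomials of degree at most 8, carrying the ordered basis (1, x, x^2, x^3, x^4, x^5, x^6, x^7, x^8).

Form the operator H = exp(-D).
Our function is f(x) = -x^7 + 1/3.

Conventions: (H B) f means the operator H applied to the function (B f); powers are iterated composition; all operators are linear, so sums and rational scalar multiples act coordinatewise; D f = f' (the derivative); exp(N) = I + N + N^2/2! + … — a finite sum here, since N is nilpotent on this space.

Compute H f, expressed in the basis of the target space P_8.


the result is g(x) = -x^7 + 7x^6 - 21x^5 + 35x^4 - 35x^3 + 21x^2 - 7x + 4/3

order-1 term: 7x^6
order-2 term: -21x^5
order-3 term: 35x^4
order-4 term: -35x^3
order-5 term: 21x^2
order-6 term: -7x
order-7 term: 1
the series for exp(-D) f terminates at order 7
exp(-D) f = -x^7 + 7x^6 - 21x^5 + 35x^4 - 35x^3 + 21x^2 - 7x + 4/3


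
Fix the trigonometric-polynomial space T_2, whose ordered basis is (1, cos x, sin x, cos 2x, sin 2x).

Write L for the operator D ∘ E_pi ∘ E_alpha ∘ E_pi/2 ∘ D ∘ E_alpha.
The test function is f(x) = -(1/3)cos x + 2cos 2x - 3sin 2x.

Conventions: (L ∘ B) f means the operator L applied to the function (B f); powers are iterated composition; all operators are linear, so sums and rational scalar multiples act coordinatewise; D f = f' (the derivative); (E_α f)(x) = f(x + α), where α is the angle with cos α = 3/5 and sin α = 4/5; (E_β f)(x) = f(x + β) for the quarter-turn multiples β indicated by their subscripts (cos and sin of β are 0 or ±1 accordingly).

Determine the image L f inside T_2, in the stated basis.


g(x) = (8/25)cos x - (7/75)sin x - (184/625)cos 2x + (9012/625)sin 2x

E_alpha f = -(1/5)cos x + (4/15)sin x - (86/25)cos 2x - (27/25)sin 2x
D E_alpha f = (4/15)cos x + (1/5)sin x - (54/25)cos 2x + (172/25)sin 2x
E_pi/2 (D ∘ E_alpha) f = (1/5)cos x - (4/15)sin x + (54/25)cos 2x - (172/25)sin 2x
E_alpha E_pi/2 (D ∘ E_alpha) f = -(7/75)cos x - (8/25)sin x - (4506/625)cos 2x - (92/625)sin 2x
E_pi E_alpha E_pi/2 (D ∘ E_alpha) f = (7/75)cos x + (8/25)sin x - (4506/625)cos 2x - (92/625)sin 2x
D E_pi E_alpha E_pi/2 (D ∘ E_alpha) f = (8/25)cos x - (7/75)sin x - (184/625)cos 2x + (9012/625)sin 2x


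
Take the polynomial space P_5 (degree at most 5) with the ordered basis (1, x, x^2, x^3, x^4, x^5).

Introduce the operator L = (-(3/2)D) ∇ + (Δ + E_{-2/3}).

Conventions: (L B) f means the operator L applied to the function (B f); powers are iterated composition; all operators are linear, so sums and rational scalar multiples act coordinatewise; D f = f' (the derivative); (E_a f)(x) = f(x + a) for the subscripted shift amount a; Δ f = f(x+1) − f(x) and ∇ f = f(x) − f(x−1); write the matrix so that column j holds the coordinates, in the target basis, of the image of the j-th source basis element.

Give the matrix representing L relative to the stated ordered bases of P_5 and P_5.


the matrix is [[1, 1/3, -14/9, 281/54, -389/81, 4067/486]; [0, 1, 2/3, -14/3, 562/27, -1945/81]; [0, 0, 1, 1, -28/3, 1405/27]; [0, 0, 0, 1, 4/3, -140/9]; [0, 0, 0, 0, 1, 5/3]; [0, 0, 0, 0, 0, 1]] (rows listed top to bottom)

image of 1: 1
image of x: x + 1/3
image of x^2: x^2 + (2/3)x - 14/9
image of x^3: x^3 + x^2 - (14/3)x + 281/54
image of x^4: x^4 + (4/3)x^3 - (28/3)x^2 + (562/27)x - 389/81
image of x^5: x^5 + (5/3)x^4 - (140/9)x^3 + (1405/27)x^2 - (1945/81)x + 4067/486
each image's coordinates form column j of the matrix


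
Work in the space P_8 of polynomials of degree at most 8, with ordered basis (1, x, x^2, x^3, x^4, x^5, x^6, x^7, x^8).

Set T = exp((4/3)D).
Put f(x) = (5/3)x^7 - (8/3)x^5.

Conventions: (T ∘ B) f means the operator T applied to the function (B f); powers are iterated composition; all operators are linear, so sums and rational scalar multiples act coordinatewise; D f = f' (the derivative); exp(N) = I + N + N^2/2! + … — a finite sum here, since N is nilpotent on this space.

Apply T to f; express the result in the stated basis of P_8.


the image equals g(x) = (5/3)x^7 + (140/9)x^6 + (536/9)x^5 + (9760/81)x^4 + (33280/243)x^3 + (20480/243)x^2 + (51200/2187)x + 8192/6561

order-1 term: (140/9)x^6 - (160/9)x^4
order-2 term: (560/9)x^5 - (1280/27)x^3
order-3 term: (11200/81)x^4 - (5120/81)x^2
order-4 term: (44800/243)x^3 - (10240/243)x
order-5 term: (35840/243)x^2 - 8192/729
order-6 term: (143360/2187)x
order-7 term: 81920/6561
the series for exp((4/3)D) f terminates at order 7
exp((4/3)D) f = (5/3)x^7 + (140/9)x^6 + (536/9)x^5 + (9760/81)x^4 + (33280/243)x^3 + (20480/243)x^2 + (51200/2187)x + 8192/6561


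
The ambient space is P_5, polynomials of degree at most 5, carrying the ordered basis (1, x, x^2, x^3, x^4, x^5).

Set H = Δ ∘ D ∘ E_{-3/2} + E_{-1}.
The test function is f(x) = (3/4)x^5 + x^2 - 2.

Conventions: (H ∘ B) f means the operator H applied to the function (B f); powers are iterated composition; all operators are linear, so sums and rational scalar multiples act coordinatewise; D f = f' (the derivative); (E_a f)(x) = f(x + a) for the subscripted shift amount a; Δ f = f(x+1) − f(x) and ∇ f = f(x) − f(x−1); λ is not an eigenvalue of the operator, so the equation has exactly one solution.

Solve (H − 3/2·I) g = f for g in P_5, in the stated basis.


the result is g(x) = -(3/2)x^5 + 15x^4 - 210x^3 + 2008x^2 - 12862x + 41214

write g with unknown coordinates in the stated basis and equate coefficients in (H − 3/2·I) g = f
solving from the highest basis element down gives g = -(3/2)x^5 + 15x^4 - 210x^3 + 2008x^2 - 12862x + 41214
check: H g = -(3/2)x^5 + (45/2)x^4 - 315x^3 + 3013x^2 - 19293x + 61819
so H g − 3/2·g = (3/4)x^5 + x^2 - 2 = f ✓


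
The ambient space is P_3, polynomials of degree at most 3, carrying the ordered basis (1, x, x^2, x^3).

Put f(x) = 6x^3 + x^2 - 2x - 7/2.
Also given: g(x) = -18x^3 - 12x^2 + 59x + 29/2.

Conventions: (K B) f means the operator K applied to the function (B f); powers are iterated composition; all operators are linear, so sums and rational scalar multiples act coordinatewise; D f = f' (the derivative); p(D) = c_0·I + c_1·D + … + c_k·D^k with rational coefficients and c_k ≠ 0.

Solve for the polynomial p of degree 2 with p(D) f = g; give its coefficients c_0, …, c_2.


c_0 = -3, c_1 = -1/2, c_2 = 3/2

D^0 f = 6x^3 + x^2 - 2x - 7/2
D^1 f = 18x^2 + 2x - 2
D^2 f = 36x + 2
matching coefficients of g against c_0 f + c_1 Df + … from the top degree down determines the c_i
solution: c_0 = -3, c_1 = -1/2, c_2 = 3/2


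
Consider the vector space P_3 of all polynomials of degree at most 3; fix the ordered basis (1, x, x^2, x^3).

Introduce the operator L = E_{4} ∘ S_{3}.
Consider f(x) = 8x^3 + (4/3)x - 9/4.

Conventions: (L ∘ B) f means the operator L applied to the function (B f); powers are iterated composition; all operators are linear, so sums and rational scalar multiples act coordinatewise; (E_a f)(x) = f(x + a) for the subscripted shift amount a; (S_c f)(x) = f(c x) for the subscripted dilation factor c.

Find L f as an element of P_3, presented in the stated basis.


S_{3} f = 216x^3 + 4x - 9/4
E_{4} S_{3} f = 216x^3 + 2592x^2 + 10372x + 55351/4

the result is g(x) = 216x^3 + 2592x^2 + 10372x + 55351/4


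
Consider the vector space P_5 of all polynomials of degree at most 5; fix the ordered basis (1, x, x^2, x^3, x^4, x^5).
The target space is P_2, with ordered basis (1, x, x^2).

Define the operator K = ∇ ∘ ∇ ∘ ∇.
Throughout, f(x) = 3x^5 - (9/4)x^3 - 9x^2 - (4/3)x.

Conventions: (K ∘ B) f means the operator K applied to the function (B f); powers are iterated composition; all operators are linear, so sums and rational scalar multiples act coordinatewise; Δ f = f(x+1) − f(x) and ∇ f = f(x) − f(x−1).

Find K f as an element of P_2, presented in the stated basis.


the result is g(x) = 180x^2 - 540x + 873/2

∇ f = 15x^4 - 30x^3 + (93/4)x^2 - (105/4)x + 101/12
∇ ∇ f = 60x^3 - 180x^2 + (393/2)x - 189/2
∇ ∇ ∇ f = 180x^2 - 540x + 873/2


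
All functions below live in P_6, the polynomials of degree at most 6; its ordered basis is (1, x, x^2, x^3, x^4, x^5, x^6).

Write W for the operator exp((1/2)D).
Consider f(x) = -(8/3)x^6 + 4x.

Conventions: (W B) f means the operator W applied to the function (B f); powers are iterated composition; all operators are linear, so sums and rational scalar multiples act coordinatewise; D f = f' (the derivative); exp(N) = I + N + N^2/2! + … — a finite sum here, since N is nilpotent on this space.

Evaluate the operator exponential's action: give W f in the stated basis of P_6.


the result is g(x) = -(8/3)x^6 - 8x^5 - 10x^4 - (20/3)x^3 - (5/2)x^2 + (7/2)x + 47/24

order-1 term: -8x^5 + 2
order-2 term: -10x^4
order-3 term: -(20/3)x^3
order-4 term: -(5/2)x^2
order-5 term: -(1/2)x
order-6 term: -1/24
the series for exp((1/2)D) f terminates at order 6
exp((1/2)D) f = -(8/3)x^6 - 8x^5 - 10x^4 - (20/3)x^3 - (5/2)x^2 + (7/2)x + 47/24


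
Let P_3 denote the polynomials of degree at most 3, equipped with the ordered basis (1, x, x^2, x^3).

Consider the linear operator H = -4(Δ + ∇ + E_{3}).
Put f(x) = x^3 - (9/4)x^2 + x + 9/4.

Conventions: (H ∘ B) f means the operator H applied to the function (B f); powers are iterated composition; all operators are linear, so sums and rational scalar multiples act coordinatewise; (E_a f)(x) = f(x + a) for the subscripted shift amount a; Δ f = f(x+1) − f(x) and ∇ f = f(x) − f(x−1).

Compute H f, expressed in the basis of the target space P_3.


g(x) = -4x^3 - 51x^2 - 22x - 64

Δ f = 3x^2 - (3/2)x - 1/4
∇ f = 3x^2 - (15/2)x + 17/4
E_{3} f = x^3 + (27/4)x^2 + (29/2)x + 12
(Δ + ∇ + E_{3}) f = x^3 + (51/4)x^2 + (11/2)x + 16
(-4(Δ + ∇ + E_{3})) f = -4x^3 - 51x^2 - 22x - 64


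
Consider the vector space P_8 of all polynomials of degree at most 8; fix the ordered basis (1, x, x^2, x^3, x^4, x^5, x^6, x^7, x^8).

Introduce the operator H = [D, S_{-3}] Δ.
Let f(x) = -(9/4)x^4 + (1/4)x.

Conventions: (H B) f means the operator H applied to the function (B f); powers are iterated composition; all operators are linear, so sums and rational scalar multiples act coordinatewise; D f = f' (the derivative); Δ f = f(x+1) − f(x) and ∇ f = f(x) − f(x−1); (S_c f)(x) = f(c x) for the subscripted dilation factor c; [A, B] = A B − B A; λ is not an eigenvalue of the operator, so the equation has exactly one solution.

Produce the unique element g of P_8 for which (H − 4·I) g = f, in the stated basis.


the image equals g(x) = (9/16)x^4 - (243/4)x^2 + (323/16)x + 477/4

write g with unknown coordinates in the stated basis and equate coefficients in (H − 4·I) g = f
solving from the highest basis element down gives g = (9/16)x^4 - (243/4)x^2 + (323/16)x + 477/4
check: H g = -243x^2 + 81x + 477
so H g − 4·g = -(9/4)x^4 + (1/4)x = f ✓


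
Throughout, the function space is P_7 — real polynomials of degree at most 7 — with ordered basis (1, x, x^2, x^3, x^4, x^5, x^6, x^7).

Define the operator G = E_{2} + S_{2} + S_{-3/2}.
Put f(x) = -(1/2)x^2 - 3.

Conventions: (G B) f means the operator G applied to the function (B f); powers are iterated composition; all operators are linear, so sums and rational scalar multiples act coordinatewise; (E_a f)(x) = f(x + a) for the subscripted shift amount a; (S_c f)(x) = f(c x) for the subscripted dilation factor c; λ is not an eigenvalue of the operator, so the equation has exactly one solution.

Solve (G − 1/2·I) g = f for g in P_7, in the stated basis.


the result is g(x) = -(2/27)x^2 + (8/27)x - 178/135

write g with unknown coordinates in the stated basis and equate coefficients in (G − 1/2·I) g = f
solving from the highest basis element down gives g = -(2/27)x^2 + (8/27)x - 178/135
check: G g = -(29/54)x^2 + (4/27)x - 494/135
so G g − 1/2·g = -(1/2)x^2 - 3 = f ✓


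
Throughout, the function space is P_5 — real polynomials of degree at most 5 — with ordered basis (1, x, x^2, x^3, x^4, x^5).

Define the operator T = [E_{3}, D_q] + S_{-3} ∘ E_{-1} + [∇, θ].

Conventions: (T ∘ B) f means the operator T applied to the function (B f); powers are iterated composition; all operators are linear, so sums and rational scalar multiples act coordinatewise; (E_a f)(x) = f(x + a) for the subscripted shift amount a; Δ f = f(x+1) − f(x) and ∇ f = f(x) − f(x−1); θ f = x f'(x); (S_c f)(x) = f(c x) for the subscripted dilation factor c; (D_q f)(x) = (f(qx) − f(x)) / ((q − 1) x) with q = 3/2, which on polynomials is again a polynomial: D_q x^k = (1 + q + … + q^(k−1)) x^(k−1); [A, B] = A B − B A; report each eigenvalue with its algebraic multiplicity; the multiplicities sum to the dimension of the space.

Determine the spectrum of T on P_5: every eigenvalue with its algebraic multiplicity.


image of 1: 1
image of x: -3x
image of x^2: 9x^2 + 8x + 1/2
image of x^3: -27x^3 - 24x^2 - 9x + 71/4
image of x^4: 81x^4 + 112x^3 + (465/8)x^2 + (867/8)x + 867/8
image of x^5: -243x^5 - 400x^4 - (2029/8)x^3 + (1797/8)x^2 + (2857/4)x + 10675/16
the matrix is upper triangular; its diagonal is (1, -3, 9, -27, 81, -243)
for a triangular matrix the eigenvalues are the diagonal entries, with algebraic multiplicity their repetition count

λ = -243 (multiplicity 1), λ = -27 (multiplicity 1), λ = -3 (multiplicity 1), λ = 1 (multiplicity 1), λ = 9 (multiplicity 1), λ = 81 (multiplicity 1)


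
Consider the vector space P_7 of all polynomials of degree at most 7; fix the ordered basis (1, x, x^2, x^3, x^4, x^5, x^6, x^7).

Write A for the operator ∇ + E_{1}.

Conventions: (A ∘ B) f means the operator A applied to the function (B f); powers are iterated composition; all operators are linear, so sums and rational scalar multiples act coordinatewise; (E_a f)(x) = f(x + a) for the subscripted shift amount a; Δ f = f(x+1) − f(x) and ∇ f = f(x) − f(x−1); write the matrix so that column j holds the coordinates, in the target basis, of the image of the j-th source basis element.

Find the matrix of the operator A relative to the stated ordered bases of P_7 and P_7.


the matrix is [[1, 2, 0, 2, 0, 2, 0, 2]; [0, 1, 4, 0, 8, 0, 12, 0]; [0, 0, 1, 6, 0, 20, 0, 42]; [0, 0, 0, 1, 8, 0, 40, 0]; [0, 0, 0, 0, 1, 10, 0, 70]; [0, 0, 0, 0, 0, 1, 12, 0]; [0, 0, 0, 0, 0, 0, 1, 14]; [0, 0, 0, 0, 0, 0, 0, 1]] (rows listed top to bottom)

image of 1: 1
image of x: x + 2
image of x^2: x^2 + 4x
image of x^3: x^3 + 6x^2 + 2
image of x^4: x^4 + 8x^3 + 8x
image of x^5: x^5 + 10x^4 + 20x^2 + 2
image of x^6: x^6 + 12x^5 + 40x^3 + 12x
image of x^7: x^7 + 14x^6 + 70x^4 + 42x^2 + 2
each image's coordinates form column j of the matrix


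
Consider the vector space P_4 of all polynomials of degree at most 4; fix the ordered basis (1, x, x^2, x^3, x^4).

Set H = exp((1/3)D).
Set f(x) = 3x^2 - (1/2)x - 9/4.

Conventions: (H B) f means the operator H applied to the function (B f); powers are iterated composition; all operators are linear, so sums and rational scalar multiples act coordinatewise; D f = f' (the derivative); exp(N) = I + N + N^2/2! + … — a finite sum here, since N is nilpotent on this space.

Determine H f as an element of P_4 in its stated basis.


order-1 term: 2x - 1/6
order-2 term: 1/3
the series for exp((1/3)D) f terminates at order 2
exp((1/3)D) f = 3x^2 + (3/2)x - 25/12

the result is g(x) = 3x^2 + (3/2)x - 25/12


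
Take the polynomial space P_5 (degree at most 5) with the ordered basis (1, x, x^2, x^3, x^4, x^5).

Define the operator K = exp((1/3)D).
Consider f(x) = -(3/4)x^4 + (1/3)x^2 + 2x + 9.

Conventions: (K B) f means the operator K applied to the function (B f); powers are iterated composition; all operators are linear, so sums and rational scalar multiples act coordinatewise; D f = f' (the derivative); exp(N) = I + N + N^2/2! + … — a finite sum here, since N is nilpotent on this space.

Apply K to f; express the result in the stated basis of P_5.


order-1 term: -x^3 + (2/9)x + 2/3
order-2 term: -(1/2)x^2 + 1/27
order-3 term: -(1/9)x
order-4 term: -1/108
the series for exp((1/3)D) f terminates at order 4
exp((1/3)D) f = -(3/4)x^4 - x^3 - (1/6)x^2 + (19/9)x + 349/36

the result is g(x) = -(3/4)x^4 - x^3 - (1/6)x^2 + (19/9)x + 349/36


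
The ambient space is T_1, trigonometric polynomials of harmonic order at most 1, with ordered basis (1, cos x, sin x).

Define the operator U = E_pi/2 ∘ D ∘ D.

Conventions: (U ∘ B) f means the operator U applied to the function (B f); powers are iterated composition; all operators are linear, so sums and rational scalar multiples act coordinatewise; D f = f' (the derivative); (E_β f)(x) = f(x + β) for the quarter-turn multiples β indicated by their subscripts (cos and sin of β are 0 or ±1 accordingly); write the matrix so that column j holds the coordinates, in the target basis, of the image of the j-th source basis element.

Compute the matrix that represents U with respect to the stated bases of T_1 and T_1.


the matrix is [[0, 0, 0]; [0, 0, -1]; [0, 1, 0]] (rows listed top to bottom)

image of 1: 0
image of cos x: sin x
image of sin x: -cos x
each image's coordinates form column j of the matrix


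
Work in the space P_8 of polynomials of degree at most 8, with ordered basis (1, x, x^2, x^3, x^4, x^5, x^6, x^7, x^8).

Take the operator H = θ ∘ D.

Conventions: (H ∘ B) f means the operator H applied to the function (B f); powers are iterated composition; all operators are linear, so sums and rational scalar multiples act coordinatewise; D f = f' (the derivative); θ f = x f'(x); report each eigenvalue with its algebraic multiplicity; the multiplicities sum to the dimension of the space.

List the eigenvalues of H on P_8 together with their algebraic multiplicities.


image of 1: 0
image of x: 0
image of x^2: 2x
image of x^3: 6x^2
image of x^4: 12x^3
image of x^5: 20x^4
image of x^6: 30x^5
image of x^7: 42x^6
image of x^8: 56x^7
the matrix is upper triangular; its diagonal is (0, 0, 0, 0, 0, 0, 0, 0, 0)
for a triangular matrix the eigenvalues are the diagonal entries, with algebraic multiplicity their repetition count

λ = 0 (multiplicity 9)


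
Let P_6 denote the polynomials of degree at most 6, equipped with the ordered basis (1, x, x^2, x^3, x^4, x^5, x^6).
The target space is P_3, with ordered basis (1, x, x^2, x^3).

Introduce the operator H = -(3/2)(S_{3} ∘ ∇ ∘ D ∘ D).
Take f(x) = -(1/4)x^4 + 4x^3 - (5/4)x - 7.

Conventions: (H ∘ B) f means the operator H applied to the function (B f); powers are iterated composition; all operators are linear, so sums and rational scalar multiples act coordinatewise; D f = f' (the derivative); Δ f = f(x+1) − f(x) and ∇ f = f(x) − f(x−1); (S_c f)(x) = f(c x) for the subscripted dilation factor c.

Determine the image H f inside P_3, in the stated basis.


the result is g(x) = 27x - 81/2

D f = -x^3 + 12x^2 - 5/4
D D f = -3x^2 + 24x
∇ D D f = -6x + 27
S_{3} ∇ D D f = -18x + 27
(-(3/2)(S_{3} ∘ ∇ ∘ D ∘ D)) f = 27x - 81/2


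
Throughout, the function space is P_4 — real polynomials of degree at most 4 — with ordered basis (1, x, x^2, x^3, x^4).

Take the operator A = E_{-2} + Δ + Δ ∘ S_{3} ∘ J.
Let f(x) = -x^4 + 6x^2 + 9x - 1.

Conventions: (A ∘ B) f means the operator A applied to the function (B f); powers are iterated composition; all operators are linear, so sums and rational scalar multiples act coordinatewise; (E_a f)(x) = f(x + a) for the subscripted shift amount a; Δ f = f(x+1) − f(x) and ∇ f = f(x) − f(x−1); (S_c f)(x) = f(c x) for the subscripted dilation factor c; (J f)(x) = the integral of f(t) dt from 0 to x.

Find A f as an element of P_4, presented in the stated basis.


E_{-2} f = -x^4 + 8x^3 - 18x^2 + 17x - 11
Δ f = -4x^3 - 6x^2 + 8x + 14
J f = -(1/5)x^5 + 2x^3 + (9/2)x^2 - x
S_{3} J f = -(243/5)x^5 + 54x^3 + (81/2)x^2 - 3x
Δ S_{3} J f = -243x^4 - 486x^3 - 324x^2 + 429/10
(E_{-2} + Δ + Δ ∘ S_{3} ∘ J) f = -244x^4 - 482x^3 - 348x^2 + 25x + 459/10

the image equals g(x) = -244x^4 - 482x^3 - 348x^2 + 25x + 459/10


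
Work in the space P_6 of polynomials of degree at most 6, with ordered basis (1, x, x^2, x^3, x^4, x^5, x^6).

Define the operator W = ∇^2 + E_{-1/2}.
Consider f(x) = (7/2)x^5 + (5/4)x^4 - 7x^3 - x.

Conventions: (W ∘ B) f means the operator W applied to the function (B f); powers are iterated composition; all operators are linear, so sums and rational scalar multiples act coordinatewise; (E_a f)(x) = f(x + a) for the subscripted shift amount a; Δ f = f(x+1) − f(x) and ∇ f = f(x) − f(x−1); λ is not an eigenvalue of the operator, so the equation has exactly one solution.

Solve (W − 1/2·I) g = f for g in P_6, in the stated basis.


write g with unknown coordinates in the stated basis and equate coefficients in (W − 1/2·I) g = f
solving from the highest basis element down gives g = 7x^5 + (75/2)x^4 - 179x^3 - 692x^2 + (15069/8)x + 17365/8
check: W g = 7x^5 + 20x^4 - (193/2)x^3 - 346x^2 + (15053/16)x + 17365/16
so W g − 1/2·g = (7/2)x^5 + (5/4)x^4 - 7x^3 - x = f ✓

the image equals g(x) = 7x^5 + (75/2)x^4 - 179x^3 - 692x^2 + (15069/8)x + 17365/8


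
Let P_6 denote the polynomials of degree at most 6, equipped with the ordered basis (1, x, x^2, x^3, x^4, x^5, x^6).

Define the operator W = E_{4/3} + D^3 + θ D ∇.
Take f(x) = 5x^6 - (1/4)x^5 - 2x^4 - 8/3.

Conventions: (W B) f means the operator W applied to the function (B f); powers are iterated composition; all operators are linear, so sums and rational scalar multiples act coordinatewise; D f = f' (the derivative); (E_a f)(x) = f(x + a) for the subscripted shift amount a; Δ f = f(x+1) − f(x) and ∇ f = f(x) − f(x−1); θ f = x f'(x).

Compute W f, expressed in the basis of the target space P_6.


the image equals g(x) = 5x^6 + (159/4)x^5 + (2189/3)x^4 - (2513/27)x^3 + (6856/9)x^2 - (6115/81)x + 13160/729

E_{4/3} f = 5x^6 + (159/4)x^5 + (389/3)x^4 + (5992/27)x^3 + (1888/9)x^2 + (8384/81)x + 13160/729
D f = 30x^5 - (5/4)x^4 - 8x^3
D D f = 150x^4 - 5x^3 - 24x^2
D D D f = 600x^3 - 15x^2 - 48x
∇ f = 30x^5 - (305/4)x^4 + (189/2)x^3 - (131/2)x^2 + (93/4)x - 13/4
D ∇ f = 150x^4 - 305x^3 + (567/2)x^2 - 131x + 93/4
θ D ∇ f = 600x^4 - 915x^3 + 567x^2 - 131x
(E_{4/3} + D^3 + θ D ∇) f = 5x^6 + (159/4)x^5 + (2189/3)x^4 - (2513/27)x^3 + (6856/9)x^2 - (6115/81)x + 13160/729


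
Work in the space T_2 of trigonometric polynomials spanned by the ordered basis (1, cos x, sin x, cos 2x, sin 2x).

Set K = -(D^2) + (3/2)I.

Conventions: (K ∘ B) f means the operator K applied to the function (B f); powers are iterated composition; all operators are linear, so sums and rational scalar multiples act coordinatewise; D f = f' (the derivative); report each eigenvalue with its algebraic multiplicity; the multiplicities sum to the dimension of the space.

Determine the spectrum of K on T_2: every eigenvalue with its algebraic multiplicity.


image of 1: 3/2
image of cos x: (5/2)cos x
image of sin x: (5/2)sin x
image of cos 2x: (11/2)cos 2x
image of sin 2x: (11/2)sin 2x
the matrix is diagonal; its diagonal is (3/2, 5/2, 5/2, 11/2, 11/2)
for a triangular matrix the eigenvalues are the diagonal entries, with algebraic multiplicity their repetition count

λ = 3/2 (multiplicity 1), λ = 5/2 (multiplicity 2), λ = 11/2 (multiplicity 2)
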